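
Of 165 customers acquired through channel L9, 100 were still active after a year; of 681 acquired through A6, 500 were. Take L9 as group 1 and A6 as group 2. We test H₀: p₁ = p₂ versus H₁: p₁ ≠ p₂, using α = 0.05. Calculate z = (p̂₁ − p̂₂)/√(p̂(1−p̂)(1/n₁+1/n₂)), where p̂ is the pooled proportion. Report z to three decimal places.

z = -3.252

p̂₁ = 100/165 ≈ 0.606061, p̂₂ = 500/681 ≈ 0.734214.
Pooled p̂ = (100+500)/(165+681) = 600/846 = 0.709220.
SE = √(0.206227 × 0.00752903) = 0.039404.
z = (0.606061 − 0.734214)/0.039404 = -0.128153/0.039404 = -3.252.
Two-sided p-value ≈ 2·Φ(−3.252) = 0.0011, so at α = 0.05 we reject H₀.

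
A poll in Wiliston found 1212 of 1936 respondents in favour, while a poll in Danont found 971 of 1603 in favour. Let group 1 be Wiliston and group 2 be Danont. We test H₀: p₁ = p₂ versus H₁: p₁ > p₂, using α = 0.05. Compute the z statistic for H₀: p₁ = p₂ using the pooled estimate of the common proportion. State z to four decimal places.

p̂₁ = 1212/1936 ≈ 0.6260331, p̂₂ = 971/1603 ≈ 0.6057392.
Pooled p̂ = (1212+971)/(1936+1603) = 2183/3539 = 0.6168409.
SE = √(p̂(1−p̂)(1/n₁+1/n₂)) = √(0.6168409·0.3831591·0.00114036) = √(0.000269522) = 0.0164171.
z = (0.6260331 − 0.6057392)/0.0164171 = 0.0202939/0.0164171 = 1.2361.
p-value = P(Z > 1.236) ≈ 0.1082; since p > α = 0.05, fail to reject H₀.

z = 1.2361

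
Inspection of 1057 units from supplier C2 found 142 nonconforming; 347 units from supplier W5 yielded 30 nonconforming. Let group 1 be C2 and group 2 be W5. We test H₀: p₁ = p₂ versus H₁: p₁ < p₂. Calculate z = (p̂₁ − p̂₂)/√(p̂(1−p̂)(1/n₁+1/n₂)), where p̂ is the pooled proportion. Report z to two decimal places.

p̂₁ = 142/1057 ≈ 0.13434, p̂₂ = 30/347 ≈ 0.08646.
Pooled p̂ = (142+30)/(1057+347) = 172/1404 = 0.12251.
SE = √(0.107499 × 0.00382792) = 0.02029.
z = (0.13434 − 0.08646)/0.02029 = 0.04788/0.02029 = 2.36.
p-value = P(Z < 2.361) ≈ 0.9909.

z = 2.36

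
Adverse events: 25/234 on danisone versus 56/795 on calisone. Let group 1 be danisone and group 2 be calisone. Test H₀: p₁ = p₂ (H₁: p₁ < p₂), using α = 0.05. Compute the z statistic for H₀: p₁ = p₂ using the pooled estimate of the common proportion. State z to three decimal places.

z = 1.817

p̂₁ = 25/234 ≈ 0.10684, p̂₂ = 56/795 ≈ 0.07044.
Pooled p̂ = (25+56)/(234+795) = 81/1029 = 0.07872.
SE = √(p̂(1−p̂)(1/n₁+1/n₂)) = √(0.07872·0.92128·0.00553137) = √(0.000401139) = 0.02003.
z = (0.10684 − 0.07044)/0.02003 = 0.03640/0.02003 = 1.817.
p-value = P(Z < 1.817) ≈ 0.9654. With α = 0.05, fail to reject H₀.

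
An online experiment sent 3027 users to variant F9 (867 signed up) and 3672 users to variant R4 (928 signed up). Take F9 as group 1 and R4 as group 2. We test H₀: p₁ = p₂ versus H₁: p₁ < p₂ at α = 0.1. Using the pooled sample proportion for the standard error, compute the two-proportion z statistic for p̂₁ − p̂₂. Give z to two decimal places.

z = 3.10

p̂₁ = 867/3027 = 0.28642, p̂₂ = 928/3672 = 0.25272.
Pooled p̂ = (867+928)/(3027+3672) = 1795/6699 = 0.26795.
SE = √(p̂(1−p̂)(1/n₁+1/n₂)) = √(0.26795·0.73205·0.000602691) = √(0.00011822) = 0.01087.
z = (0.28642 − 0.25272)/0.01087 = 0.03370/0.01087 = 3.10.
p-value = P(Z < 3.099) ≈ 0.9990; since p > α = 0.1, fail to reject H₀.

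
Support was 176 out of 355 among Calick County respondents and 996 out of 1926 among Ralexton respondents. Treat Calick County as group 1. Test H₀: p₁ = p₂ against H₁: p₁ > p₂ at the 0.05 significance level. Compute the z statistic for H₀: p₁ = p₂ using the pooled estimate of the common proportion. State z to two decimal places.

p̂₁ = 176/355 = 0.4958, p̂₂ = 996/1926 = 0.5171.
Pooled p̂ = (176+996)/(355+1926) = 1172/2281 = 0.5138.
SE = √(p̂(1−p̂)(1/n₁+1/n₂)) = √(0.5138·0.4862·0.00333611) = √(0.000833392) = 0.0289.
z = (0.4958 − 0.5171)/0.0289 = -0.0213/0.0289 = -0.74.
p-value = P(Z > -0.740) ≈ 0.7703. With α = 0.05, fail to reject H₀.

z = -0.74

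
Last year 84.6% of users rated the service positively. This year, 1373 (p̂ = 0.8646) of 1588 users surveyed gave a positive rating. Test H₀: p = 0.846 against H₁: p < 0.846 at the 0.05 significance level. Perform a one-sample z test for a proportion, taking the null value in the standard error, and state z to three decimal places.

z = 2.055

p̂ = 1373/1588 ≈ 0.864610.
Standard error under H₀: √(0.846×0.154/1588) = 0.009058.
z = (0.864610 − 0.846)/0.009058 = 0.018610/0.009058 = 2.055.
p-value = P(Z < 2.055) ≈ 0.9800, so at α = 0.05 we fail to reject H₀.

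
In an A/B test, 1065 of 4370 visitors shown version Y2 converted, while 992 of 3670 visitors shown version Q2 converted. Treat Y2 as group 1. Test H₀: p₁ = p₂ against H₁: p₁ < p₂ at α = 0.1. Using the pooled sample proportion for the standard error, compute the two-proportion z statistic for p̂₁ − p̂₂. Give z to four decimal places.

p̂₁ = 1065/4370 ≈ 0.2437071, p̂₂ = 992/3670 ≈ 0.2702997.
Pooled p̂ = (1065+992)/(4370+3670) = 2057/8040 = 0.2558458.
SE = √(p̂(1−p̂)(1/n₁+1/n₂)) = √(0.2558458·0.7441542·0.000501313) = √(9.54442e-05) = 0.0097696.
z = (0.2437071 − 0.2702997)/0.0097696 = -0.0265926/0.0097696 = -2.7220.
p-value = P(Z < -2.722) ≈ 0.0032. With α = 0.1, reject H₀.

z = -2.7220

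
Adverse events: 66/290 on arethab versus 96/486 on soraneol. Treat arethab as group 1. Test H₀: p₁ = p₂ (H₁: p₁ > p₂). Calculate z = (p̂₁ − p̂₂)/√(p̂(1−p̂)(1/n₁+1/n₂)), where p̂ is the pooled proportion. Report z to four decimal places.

p̂₁ = 66/290 = 0.227586, p̂₂ = 96/486 = 0.197531.
Pooled p̂ = (66+96)/(290+486) = 162/776 = 0.208763.
SE = √(0.165181 × 0.00550589) = 0.030157.
z = (0.227586 − 0.197531)/0.030157 = 0.030055/0.030157 = 0.9966.
p-value = P(Z > 0.997) ≈ 0.1595.

z = 0.9966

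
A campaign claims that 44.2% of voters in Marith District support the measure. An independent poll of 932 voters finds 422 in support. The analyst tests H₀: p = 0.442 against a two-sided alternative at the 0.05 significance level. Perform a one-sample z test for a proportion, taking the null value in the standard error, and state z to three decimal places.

p̂ = 422/932 ≈ 0.45279.
Under H₀, SE = √(0.442·0.558/932) = √(0.000264631) = 0.01627.
z = (0.45279 − 0.442)/0.01627 = 0.01079/0.01627 = 0.663.
p-value = 2·P(Z > 0.663) ≈ 0.5072, so at α = 0.05 we fail to reject H₀.

z = 0.663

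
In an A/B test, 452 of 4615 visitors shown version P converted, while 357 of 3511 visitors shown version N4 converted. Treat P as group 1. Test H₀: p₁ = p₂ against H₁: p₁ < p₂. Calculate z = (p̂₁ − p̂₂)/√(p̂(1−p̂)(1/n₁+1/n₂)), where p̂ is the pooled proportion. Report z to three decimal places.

z = -0.558

p̂₁ = 452/4615 ≈ 0.097941, p̂₂ = 357/3511 ≈ 0.101680.
Pooled p̂ = (452+357)/(4615+3511) = 809/8126 = 0.099557.
SE = √(0.0896454 × 0.000501504) = 0.006705.
z = (0.097941 − 0.101680)/0.006705 = -0.003739/0.006705 = -0.558.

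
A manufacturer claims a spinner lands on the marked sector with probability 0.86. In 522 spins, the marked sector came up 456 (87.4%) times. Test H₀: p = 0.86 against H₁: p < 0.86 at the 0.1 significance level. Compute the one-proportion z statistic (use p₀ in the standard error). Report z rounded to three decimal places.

p̂ = 456/522 = 0.87356.
SE = √(p₀(1−p₀)/n) = √(0.1204/522) = 0.01519.
z = (0.87356 − 0.86)/0.01519 = 0.01356/0.01519 = 0.893.
p-value = P(Z < 0.893) ≈ 0.8141; since p > α = 0.1, fail to reject H₀.

z = 0.893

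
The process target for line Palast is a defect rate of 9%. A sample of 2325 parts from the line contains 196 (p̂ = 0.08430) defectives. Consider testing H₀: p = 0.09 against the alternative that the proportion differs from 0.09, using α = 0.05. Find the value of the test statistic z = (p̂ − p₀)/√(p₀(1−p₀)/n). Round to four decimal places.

p̂ = 196/2325 ≈ 0.084301.
SE = √(p₀(1−p₀)/n) = √(0.0819/2325) = 0.005935.
z = (0.084301 − 0.09)/0.005935 = -0.005699/0.005935 = -0.9602.
p-value = 2·P(Z > 0.960) ≈ 0.3370. With α = 0.05, fail to reject H₀.

z = -0.9602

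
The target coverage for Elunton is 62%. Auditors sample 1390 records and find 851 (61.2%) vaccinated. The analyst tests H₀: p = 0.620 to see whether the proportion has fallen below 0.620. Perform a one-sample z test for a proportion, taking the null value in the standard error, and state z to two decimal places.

p̂ = 851/1390 = 0.6122.
Under H₀, SE = √(0.62·0.38/1390) = √(0.000169496) = 0.0130.
z = (0.6122 − 0.62)/0.0130 = -0.0078/0.0130 = -0.60.

z = -0.60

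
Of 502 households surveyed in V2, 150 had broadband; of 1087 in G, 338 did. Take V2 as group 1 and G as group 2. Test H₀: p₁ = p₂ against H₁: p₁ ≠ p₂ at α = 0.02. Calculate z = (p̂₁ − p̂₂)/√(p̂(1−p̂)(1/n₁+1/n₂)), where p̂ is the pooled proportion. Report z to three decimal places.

z = -0.488

p̂₁ = 150/502 = 0.29880, p̂₂ = 338/1087 = 0.31095.
Pooled p̂ = (150+338)/(502+1087) = 488/1589 = 0.30711.
SE = √(0.212794 × 0.002912) = 0.02489.
z = (0.29880 − 0.31095)/0.02489 = -0.01215/0.02489 = -0.488.
Two-sided p-value ≈ 2·Φ(−0.488) = 0.6257, so at α = 0.02 we fail to reject H₀.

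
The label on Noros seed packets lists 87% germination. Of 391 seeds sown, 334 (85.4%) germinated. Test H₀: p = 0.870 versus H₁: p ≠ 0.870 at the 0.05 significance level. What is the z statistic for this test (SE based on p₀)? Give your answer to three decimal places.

p̂ = 334/391 ≈ 0.85422.
Standard error under H₀: √(0.87×0.13/391) = 0.01701.
z = (0.85422 − 0.87)/0.01701 = -0.01578/0.01701 = -0.928.
Two-sided p-value ≈ 2·Φ(−0.928) = 0.3535, so at α = 0.05 we fail to reject H₀.

z = -0.928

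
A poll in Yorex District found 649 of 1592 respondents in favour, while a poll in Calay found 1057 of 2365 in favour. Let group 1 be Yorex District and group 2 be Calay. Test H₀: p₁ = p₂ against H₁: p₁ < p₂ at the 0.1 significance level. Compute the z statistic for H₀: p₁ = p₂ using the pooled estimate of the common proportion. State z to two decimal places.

z = -2.45

p̂₁ = 649/1592 ≈ 0.40766, p̂₂ = 1057/2365 ≈ 0.44693.
Pooled p̂ = (649+1057)/(1592+2365) = 1706/3957 = 0.43113.
SE = √(p̂(1−p̂)(1/n₁+1/n₂)) = √(0.43113·0.56887·0.00105097) = √(0.000257759) = 0.01605.
z = (0.40766 − 0.44693)/0.01605 = -0.03927/0.01605 = -2.45.
p-value = P(Z < -2.446) ≈ 0.0072, so at α = 0.1 we reject H₀.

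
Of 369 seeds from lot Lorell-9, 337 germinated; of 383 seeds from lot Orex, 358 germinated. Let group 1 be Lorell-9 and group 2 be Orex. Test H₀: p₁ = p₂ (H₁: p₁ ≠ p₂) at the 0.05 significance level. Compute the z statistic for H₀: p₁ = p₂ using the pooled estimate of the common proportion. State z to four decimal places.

p̂₁ = 337/369 ≈ 0.913279, p̂₂ = 358/383 ≈ 0.934726.
Pooled p̂ = (337+358)/(369+383) = 695/752 = 0.924202.
SE = √(0.0700526 × 0.00532099) = 0.019307.
z = (0.913279 − 0.934726)/0.019307 = -0.021447/0.019307 = -1.1108.
p-value = 2·P(Z > 1.111) ≈ 0.2666. With α = 0.05, fail to reject H₀.

z = -1.1108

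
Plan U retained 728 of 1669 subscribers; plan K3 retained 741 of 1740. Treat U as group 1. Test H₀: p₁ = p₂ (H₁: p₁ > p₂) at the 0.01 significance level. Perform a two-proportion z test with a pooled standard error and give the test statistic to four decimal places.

p̂₁ = 728/1669 = 0.436189, p̂₂ = 741/1740 = 0.425862.
Pooled p̂ = (728+741)/(1669+1740) = 1469/3409 = 0.430918.
SE = √(p̂(1−p̂)(1/n₁+1/n₂)) = √(0.430918·0.569082·0.00117387) = √(0.000287866) = 0.016967.
z = (0.436189 − 0.425862)/0.016967 = 0.010327/0.016967 = 0.6087.
p-value = P(Z > 0.609) ≈ 0.2714, so at α = 0.01 we fail to reject H₀.

z = 0.6087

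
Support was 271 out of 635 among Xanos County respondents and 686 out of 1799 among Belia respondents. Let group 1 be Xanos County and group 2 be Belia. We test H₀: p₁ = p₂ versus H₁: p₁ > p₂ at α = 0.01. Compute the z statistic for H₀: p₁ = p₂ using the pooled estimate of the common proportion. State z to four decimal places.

z = 2.0158

p̂₁ = 271/635 ≈ 0.4267717, p̂₂ = 686/1799 ≈ 0.3813230.
Pooled p̂ = (271+686)/(635+1799) = 957/2434 = 0.3931800.
SE = √(0.238589 × 0.00213067) = 0.0225467.
z = (0.4267717 − 0.3813230)/0.0225467 = 0.0454487/0.0225467 = 2.0158.
p-value = P(Z > 2.016) ≈ 0.0219; since p > α = 0.01, fail to reject H₀.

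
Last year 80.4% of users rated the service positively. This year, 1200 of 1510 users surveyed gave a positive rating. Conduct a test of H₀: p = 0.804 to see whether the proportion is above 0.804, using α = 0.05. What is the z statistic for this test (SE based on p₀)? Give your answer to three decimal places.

p̂ = 1200/1510 ≈ 0.79470.
Under H₀, SE = √(0.804·0.196/1510) = √(0.00010436) = 0.01022.
z = (0.79470 − 0.804)/0.01022 = -0.00930/0.01022 = -0.910.
p-value = P(Z > -0.910) ≈ 0.8186. With α = 0.05, fail to reject H₀.

z = -0.910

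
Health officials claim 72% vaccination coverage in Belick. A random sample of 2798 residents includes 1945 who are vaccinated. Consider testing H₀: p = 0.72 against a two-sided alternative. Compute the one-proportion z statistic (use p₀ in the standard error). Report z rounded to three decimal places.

p̂ = 1945/2798 ≈ 0.695139.
Under H₀, SE = √(0.72·0.28/2798) = √(7.20515e-05) = 0.008488.
z = (0.695139 − 0.72)/0.008488 = -0.024861/0.008488 = -2.929.

z = -2.929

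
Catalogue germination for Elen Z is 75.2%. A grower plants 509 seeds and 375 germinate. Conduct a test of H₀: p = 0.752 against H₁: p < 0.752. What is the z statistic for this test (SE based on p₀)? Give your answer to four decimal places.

p̂ = 375/509 = 0.736739.
Standard error under H₀: √(0.752×0.248/509) = 0.019141.
z = (0.736739 − 0.752)/0.019141 = -0.015261/0.019141 = -0.7973.

z = -0.7973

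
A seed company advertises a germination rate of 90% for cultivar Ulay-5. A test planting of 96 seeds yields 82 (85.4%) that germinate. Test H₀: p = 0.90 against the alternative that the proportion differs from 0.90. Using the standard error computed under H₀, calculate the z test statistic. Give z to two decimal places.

p̂ = 82/96 = 0.8542.
Under H₀, SE = √(0.9·0.1/96) = √(0.0009375) = 0.0306.
z = (0.8542 − 0.9)/0.0306 = -0.0458/0.0306 = -1.50.
Two-sided p-value ≈ 2·Φ(−1.497) = 0.1344.

z = -1.50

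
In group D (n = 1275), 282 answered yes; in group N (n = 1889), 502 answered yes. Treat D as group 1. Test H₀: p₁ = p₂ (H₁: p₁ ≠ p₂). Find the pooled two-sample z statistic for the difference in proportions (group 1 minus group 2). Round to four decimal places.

p̂₁ = 282/1275 ≈ 0.221176, p̂₂ = 502/1889 ≈ 0.265749.
Pooled p̂ = (282+502)/(1275+1889) = 784/3164 = 0.247788.
SE = √(0.186389 × 0.00131369) = 0.015648.
z = (0.221176 − 0.265749)/0.015648 = -0.044573/0.015648 = -2.8485.

z = -2.8485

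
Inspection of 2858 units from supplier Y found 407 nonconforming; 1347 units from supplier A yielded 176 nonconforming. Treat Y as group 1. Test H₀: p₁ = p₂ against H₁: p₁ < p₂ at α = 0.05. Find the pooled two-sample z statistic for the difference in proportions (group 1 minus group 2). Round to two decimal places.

p̂₁ = 407/2858 = 0.1424, p̂₂ = 176/1347 = 0.1307.
Pooled p̂ = (407+176)/(2858+1347) = 583/4205 = 0.1386.
SE = √(0.119422 × 0.00109229) = 0.0114.
z = (0.1424 − 0.1307)/0.0114 = 0.0117/0.0114 = 1.03.
p-value = P(Z < 1.028) ≈ 0.8481; since p > α = 0.05, fail to reject H₀.

z = 1.03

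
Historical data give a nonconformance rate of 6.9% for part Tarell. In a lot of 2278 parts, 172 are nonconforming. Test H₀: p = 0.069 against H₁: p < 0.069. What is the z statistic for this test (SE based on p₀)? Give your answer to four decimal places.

z = 1.2249

p̂ = 172/2278 = 0.0755048.
Standard error under H₀: √(0.069×0.931/2278) = 0.0053103.
z = (0.0755048 − 0.069)/0.0053103 = 0.0065048/0.0053103 = 1.2249.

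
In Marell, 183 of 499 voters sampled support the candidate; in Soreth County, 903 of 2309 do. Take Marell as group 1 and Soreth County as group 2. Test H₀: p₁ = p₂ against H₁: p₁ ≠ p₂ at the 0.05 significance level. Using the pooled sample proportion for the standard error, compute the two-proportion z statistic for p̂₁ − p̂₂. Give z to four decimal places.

p̂₁ = 183/499 ≈ 0.366733, p̂₂ = 903/2309 ≈ 0.391078.
Pooled p̂ = (183+903)/(499+2309) = 1086/2808 = 0.386752.
SE = √(p̂(1−p̂)(1/n₁+1/n₂)) = √(0.386752·0.613248·0.0024371) = √(0.000578018) = 0.024042.
z = (0.366733 − 0.391078)/0.024042 = -0.024345/0.024042 = -1.0126.
p-value = 2·P(Z > 1.013) ≈ 0.3113; since p > α = 0.05, fail to reject H₀.

z = -1.0126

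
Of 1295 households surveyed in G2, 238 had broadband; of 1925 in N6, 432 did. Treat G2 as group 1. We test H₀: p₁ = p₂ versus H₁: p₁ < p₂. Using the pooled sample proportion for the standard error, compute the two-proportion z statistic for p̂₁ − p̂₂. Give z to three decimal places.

p̂₁ = 238/1295 ≈ 0.18378, p̂₂ = 432/1925 ≈ 0.22442.
Pooled p̂ = (238+432)/(1295+1925) = 670/3220 = 0.20807.
SE = √(0.16478 × 0.00129168) = 0.01459.
z = (0.18378 − 0.22442)/0.01459 = -0.04064/0.01459 = -2.785.

z = -2.785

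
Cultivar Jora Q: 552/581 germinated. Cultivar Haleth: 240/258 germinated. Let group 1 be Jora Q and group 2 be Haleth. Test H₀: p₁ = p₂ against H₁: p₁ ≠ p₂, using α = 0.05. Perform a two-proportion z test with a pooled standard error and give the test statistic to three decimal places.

p̂₁ = 552/581 ≈ 0.950086, p̂₂ = 240/258 ≈ 0.930233.
Pooled p̂ = (552+240)/(581+258) = 792/839 = 0.943981.
SE = √(0.0528809 × 0.00559714) = 0.017204.
z = (0.950086 − 0.930233)/0.017204 = 0.019853/0.017204 = 1.154.
Two-sided p-value ≈ 2·Φ(−1.154) = 0.2485; since p > α = 0.05, fail to reject H₀.

z = 1.154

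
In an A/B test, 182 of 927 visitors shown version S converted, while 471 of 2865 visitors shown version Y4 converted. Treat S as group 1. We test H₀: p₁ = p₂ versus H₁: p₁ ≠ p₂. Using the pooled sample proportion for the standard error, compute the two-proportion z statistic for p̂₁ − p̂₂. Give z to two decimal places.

p̂₁ = 182/927 ≈ 0.19633, p̂₂ = 471/2865 ≈ 0.16440.
Pooled p̂ = (182+471)/(927+2865) = 653/3792 = 0.17220.
SE = √(0.14255 × 0.00142779) = 0.01427.
z = (0.19633 − 0.16440)/0.01427 = 0.03193/0.01427 = 2.24.

z = 2.24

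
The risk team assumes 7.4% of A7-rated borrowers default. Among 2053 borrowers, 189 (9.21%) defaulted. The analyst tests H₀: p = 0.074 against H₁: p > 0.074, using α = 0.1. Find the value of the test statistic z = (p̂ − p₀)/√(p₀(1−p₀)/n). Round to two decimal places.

p̂ = 189/2053 ≈ 0.092060.
SE = √(p₀(1−p₀)/n) = √(0.068524/2053) = 0.005777.
z = (0.092060 − 0.074)/0.005777 = 0.018060/0.005777 = 3.13.
p-value = P(Z > 3.126) ≈ 0.0009, so at α = 0.1 we reject H₀.

z = 3.13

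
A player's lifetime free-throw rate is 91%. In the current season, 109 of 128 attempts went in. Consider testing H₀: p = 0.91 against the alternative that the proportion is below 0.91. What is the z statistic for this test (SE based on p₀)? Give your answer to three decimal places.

p̂ = 109/128 ≈ 0.85156.
Standard error under H₀: √(0.91×0.09/128) = 0.02530.
z = (0.85156 − 0.91)/0.02530 = -0.05844/0.02530 = -2.310.
p-value = P(Z < -2.310) ≈ 0.0104.

z = -2.310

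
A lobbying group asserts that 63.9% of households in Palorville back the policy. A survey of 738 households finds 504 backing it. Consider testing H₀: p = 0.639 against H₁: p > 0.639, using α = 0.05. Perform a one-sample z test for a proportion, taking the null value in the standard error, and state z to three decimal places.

z = 2.485

p̂ = 504/738 ≈ 0.68293.
Standard error under H₀: √(0.639×0.361/738) = 0.01768.
z = (0.68293 − 0.639)/0.01768 = 0.04393/0.01768 = 2.485.
p-value = P(Z > 2.485) ≈ 0.0065. With α = 0.05, reject H₀.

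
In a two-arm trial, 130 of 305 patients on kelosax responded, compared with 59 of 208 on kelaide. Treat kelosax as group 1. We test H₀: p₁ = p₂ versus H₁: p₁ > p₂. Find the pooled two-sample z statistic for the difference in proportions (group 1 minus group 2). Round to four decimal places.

p̂₁ = 130/305 = 0.426230, p̂₂ = 59/208 = 0.283654.
Pooled p̂ = (130+59)/(305+208) = 189/513 = 0.368421.
SE = √(0.232687 × 0.00808638) = 0.043377.
z = (0.426230 − 0.283654)/0.043377 = 0.142576/0.043377 = 3.2869.
p-value = P(Z > 3.287) ≈ 0.0005.

z = 3.2869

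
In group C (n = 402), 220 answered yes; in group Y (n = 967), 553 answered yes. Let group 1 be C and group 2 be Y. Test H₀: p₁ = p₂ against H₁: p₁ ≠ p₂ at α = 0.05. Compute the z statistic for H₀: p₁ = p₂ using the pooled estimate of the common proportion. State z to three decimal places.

z = -0.836

p̂₁ = 220/402 ≈ 0.547264, p̂₂ = 553/967 ≈ 0.571872.
Pooled p̂ = (220+553)/(402+967) = 773/1369 = 0.564646.
SE = √(0.245821 × 0.00352169) = 0.029423.
z = (0.547264 − 0.571872)/0.029423 = -0.024608/0.029423 = -0.836.
p-value = 2·P(Z > 0.836) ≈ 0.4030; since p > α = 0.05, fail to reject H₀.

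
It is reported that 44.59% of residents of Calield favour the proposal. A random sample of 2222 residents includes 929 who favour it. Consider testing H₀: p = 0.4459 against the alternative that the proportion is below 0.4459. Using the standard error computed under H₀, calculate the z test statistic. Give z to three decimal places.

p̂ = 929/2222 = 0.418092.
Standard error under H₀: √(0.4459×0.5541/2222) = 0.010545.
z = (0.418092 − 0.4459)/0.010545 = -0.027808/0.010545 = -2.637.

z = -2.637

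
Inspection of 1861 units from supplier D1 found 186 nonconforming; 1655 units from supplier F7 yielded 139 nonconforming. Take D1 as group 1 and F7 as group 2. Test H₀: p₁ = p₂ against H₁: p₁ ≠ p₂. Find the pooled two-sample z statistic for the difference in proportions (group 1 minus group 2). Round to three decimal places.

z = 1.631

p̂₁ = 186/1861 ≈ 0.099946, p̂₂ = 139/1655 ≈ 0.083988.
Pooled p̂ = (186+139)/(1861+1655) = 325/3516 = 0.092435.
SE = √(p̂(1−p̂)(1/n₁+1/n₂)) = √(0.092435·0.907565·0.00114158) = √(9.57672e-05) = 0.009786.
z = (0.099946 − 0.083988)/0.009786 = 0.015958/0.009786 = 1.631.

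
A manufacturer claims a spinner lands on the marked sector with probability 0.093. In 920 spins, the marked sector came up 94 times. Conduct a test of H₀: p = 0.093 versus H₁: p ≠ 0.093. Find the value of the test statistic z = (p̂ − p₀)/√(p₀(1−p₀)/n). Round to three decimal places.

z = 0.958

p̂ = 94/920 ≈ 0.102174.
Standard error under H₀: √(0.093×0.907/920) = 0.009575.
z = (0.102174 − 0.093)/0.009575 = 0.009174/0.009575 = 0.958.
Two-sided p-value ≈ 2·Φ(−0.958) = 0.3380.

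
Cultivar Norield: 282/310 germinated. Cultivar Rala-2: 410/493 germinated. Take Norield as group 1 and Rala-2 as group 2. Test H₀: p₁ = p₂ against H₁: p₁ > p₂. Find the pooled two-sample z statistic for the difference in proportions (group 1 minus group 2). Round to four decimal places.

z = 3.1191

p̂₁ = 282/310 = 0.909677, p̂₂ = 410/493 = 0.831643.
Pooled p̂ = (282+410)/(310+493) = 692/803 = 0.861768.
SE = √(0.119124 × 0.0052542) = 0.025018.
z = (0.909677 − 0.831643)/0.025018 = 0.078034/0.025018 = 3.1191.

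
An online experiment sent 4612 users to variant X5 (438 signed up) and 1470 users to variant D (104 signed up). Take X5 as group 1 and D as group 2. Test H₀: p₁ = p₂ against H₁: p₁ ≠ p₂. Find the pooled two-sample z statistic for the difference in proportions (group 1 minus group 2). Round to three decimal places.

p̂₁ = 438/4612 = 0.094970, p̂₂ = 104/1470 = 0.070748.
Pooled p̂ = (438+104)/(4612+1470) = 542/6082 = 0.089115.
SE = √(p̂(1−p̂)(1/n₁+1/n₂)) = √(0.089115·0.910885·0.000897098) = √(7.28209e-05) = 0.008534.
z = (0.094970 − 0.070748)/0.008534 = 0.024222/0.008534 = 2.838.

z = 2.838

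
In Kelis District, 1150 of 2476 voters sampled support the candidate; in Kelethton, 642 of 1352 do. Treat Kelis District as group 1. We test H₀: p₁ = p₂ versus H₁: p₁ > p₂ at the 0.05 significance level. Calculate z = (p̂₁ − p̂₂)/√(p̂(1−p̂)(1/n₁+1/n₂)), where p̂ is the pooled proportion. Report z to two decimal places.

p̂₁ = 1150/2476 ≈ 0.4645, p̂₂ = 642/1352 ≈ 0.4749.
Pooled p̂ = (1150+642)/(2476+1352) = 1792/3828 = 0.4681.
SE = √(p̂(1−p̂)(1/n₁+1/n₂)) = √(0.4681·0.5319·0.00114352) = √(0.000284719) = 0.0169.
z = (0.4645 − 0.4749)/0.0169 = -0.0104/0.0169 = -0.62.
p-value = P(Z > -0.616) ≈ 0.7310. With α = 0.05, fail to reject H₀.

z = -0.62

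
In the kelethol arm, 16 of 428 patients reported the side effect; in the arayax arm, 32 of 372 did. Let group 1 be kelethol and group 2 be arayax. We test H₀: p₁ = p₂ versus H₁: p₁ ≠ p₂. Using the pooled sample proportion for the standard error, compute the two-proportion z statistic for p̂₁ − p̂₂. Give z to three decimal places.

p̂₁ = 16/428 = 0.037383, p̂₂ = 32/372 = 0.086022.
Pooled p̂ = (16+32)/(428+372) = 48/800 = 0.060000.
SE = √(0.0564 × 0.00502462) = 0.016834.
z = (0.037383 − 0.086022)/0.016834 = -0.048639/0.016834 = -2.889.

z = -2.889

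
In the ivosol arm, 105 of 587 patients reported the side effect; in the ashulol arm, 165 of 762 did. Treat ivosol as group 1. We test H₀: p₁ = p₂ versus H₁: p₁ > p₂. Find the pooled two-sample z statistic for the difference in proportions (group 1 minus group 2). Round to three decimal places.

z = -1.714

p̂₁ = 105/587 = 0.17888, p̂₂ = 165/762 = 0.21654.
Pooled p̂ = (105+165)/(587+762) = 270/1349 = 0.20015.
SE = √(0.160089 × 0.00301591) = 0.02197.
z = (0.17888 − 0.21654)/0.02197 = -0.03766/0.02197 = -1.714.
p-value = P(Z > -1.714) ≈ 0.9567.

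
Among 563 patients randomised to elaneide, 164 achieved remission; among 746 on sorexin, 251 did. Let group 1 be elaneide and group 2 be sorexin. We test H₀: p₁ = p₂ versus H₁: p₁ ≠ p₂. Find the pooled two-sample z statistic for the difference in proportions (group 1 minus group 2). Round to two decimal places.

z = -1.74

p̂₁ = 164/563 ≈ 0.2913, p̂₂ = 251/746 ≈ 0.3365.
Pooled p̂ = (164+251)/(563+746) = 415/1309 = 0.3170.
SE = √(0.216524 × 0.00311668) = 0.0260.
z = (0.2913 − 0.3365)/0.0260 = -0.0452/0.0260 = -1.74.
Two-sided p-value ≈ 2·Φ(−1.739) = 0.0821.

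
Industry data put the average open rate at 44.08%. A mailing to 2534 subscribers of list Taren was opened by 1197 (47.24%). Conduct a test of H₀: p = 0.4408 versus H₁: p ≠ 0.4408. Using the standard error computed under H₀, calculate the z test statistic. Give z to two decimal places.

z = 3.20

p̂ = 1197/2534 = 0.47238.
SE = √(p₀(1−p₀)/n) = √(0.2465/2534) = 0.00986.
z = (0.47238 − 0.4408)/0.00986 = 0.03158/0.00986 = 3.20.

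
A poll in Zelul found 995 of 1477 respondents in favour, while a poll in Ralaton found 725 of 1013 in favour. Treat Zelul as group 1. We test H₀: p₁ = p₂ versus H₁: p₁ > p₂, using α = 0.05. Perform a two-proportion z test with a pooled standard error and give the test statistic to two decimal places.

z = -2.23

p̂₁ = 995/1477 = 0.67366, p̂₂ = 725/1013 = 0.71570.
Pooled p̂ = (995+725)/(1477+1013) = 1720/2490 = 0.69076.
SE = √(0.213609 × 0.00166421) = 0.01885.
z = (0.67366 − 0.71570)/0.01885 = -0.04204/0.01885 = -2.23.
p-value = P(Z > -2.229) ≈ 0.9871, so at α = 0.05 we fail to reject H₀.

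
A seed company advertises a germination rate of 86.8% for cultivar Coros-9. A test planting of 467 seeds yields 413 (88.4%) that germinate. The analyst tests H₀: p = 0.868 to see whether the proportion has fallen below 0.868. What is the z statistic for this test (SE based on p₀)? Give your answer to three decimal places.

z = 1.045

p̂ = 413/467 = 0.88437.
Standard error under H₀: √(0.868×0.132/467) = 0.01566.
z = (0.88437 − 0.868)/0.01566 = 0.01637/0.01566 = 1.045.
p-value = P(Z < 1.045) ≈ 0.8520.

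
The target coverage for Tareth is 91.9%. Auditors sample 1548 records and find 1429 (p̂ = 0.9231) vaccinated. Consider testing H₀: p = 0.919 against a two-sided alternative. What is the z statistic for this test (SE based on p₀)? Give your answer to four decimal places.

z = 0.5951

p̂ = 1429/1548 ≈ 0.9231266.
Standard error under H₀: √(0.919×0.081/1548) = 0.0069345.
z = (0.9231266 − 0.919)/0.0069345 = 0.0041266/0.0069345 = 0.5951.
Two-sided p-value ≈ 2·Φ(−0.595) = 0.5518.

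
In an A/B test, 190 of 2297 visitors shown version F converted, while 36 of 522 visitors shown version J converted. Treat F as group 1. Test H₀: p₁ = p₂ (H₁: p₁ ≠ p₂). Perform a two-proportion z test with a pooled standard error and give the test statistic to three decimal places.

z = 1.044

p̂₁ = 190/2297 ≈ 0.08272, p̂₂ = 36/522 ≈ 0.06897.
Pooled p̂ = (190+36)/(2297+522) = 226/2819 = 0.08017.
SE = √(p̂(1−p̂)(1/n₁+1/n₂)) = √(0.08017·0.91983·0.00235106) = √(0.000173374) = 0.01317.
z = (0.08272 − 0.06897)/0.01317 = 0.01375/0.01317 = 1.044.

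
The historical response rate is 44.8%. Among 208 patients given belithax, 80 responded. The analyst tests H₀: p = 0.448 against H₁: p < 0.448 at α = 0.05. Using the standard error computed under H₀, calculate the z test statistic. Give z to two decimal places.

p̂ = 80/208 = 0.3846.
SE = √(p₀(1−p₀)/n) = √(0.2473/208) = 0.0345.
z = (0.3846 − 0.448)/0.0345 = -0.0634/0.0345 = -1.84.
p-value = P(Z < -1.838) ≈ 0.0330, so at α = 0.05 we reject H₀.

z = -1.84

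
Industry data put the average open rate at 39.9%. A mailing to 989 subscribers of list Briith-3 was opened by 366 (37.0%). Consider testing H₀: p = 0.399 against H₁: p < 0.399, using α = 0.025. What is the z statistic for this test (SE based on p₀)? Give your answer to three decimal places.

z = -1.858

p̂ = 366/989 = 0.37007.
SE = √(p₀(1−p₀)/n) = √(0.2398/989) = 0.01557.
z = (0.37007 − 0.399)/0.01557 = -0.02893/0.01557 = -1.858.
p-value = P(Z < -1.858) ≈ 0.0316, so at α = 0.025 we fail to reject H₀.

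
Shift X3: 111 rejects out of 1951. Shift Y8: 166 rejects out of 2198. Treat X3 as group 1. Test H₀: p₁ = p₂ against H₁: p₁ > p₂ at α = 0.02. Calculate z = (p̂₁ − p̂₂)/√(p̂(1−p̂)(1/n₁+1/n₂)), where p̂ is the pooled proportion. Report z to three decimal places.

p̂₁ = 111/1951 ≈ 0.056894, p̂₂ = 166/2198 ≈ 0.075523.
Pooled p̂ = (111+166)/(1951+2198) = 277/4149 = 0.066763.
SE = √(0.0623058 × 0.000967517) = 0.007764.
z = (0.056894 − 0.075523)/0.007764 = -0.018629/0.007764 = -2.399.
p-value = P(Z > -2.399) ≈ 0.9918. With α = 0.02, fail to reject H₀.

z = -2.399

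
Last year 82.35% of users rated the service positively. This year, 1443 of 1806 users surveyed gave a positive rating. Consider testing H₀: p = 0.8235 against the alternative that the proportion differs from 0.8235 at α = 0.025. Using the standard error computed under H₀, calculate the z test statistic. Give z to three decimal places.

p̂ = 1443/1806 = 0.79900.
Standard error under H₀: √(0.8235×0.1765/1806) = 0.00897.
z = (0.79900 − 0.8235)/0.00897 = -0.02450/0.00897 = -2.731.
Two-sided p-value ≈ 2·Φ(−2.731) = 0.0063. With α = 0.025, reject H₀.

z = -2.731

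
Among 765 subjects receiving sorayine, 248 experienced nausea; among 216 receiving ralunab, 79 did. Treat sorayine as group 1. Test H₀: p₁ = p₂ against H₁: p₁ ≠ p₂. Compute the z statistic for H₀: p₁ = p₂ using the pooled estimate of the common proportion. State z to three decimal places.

z = -1.144

p̂₁ = 248/765 ≈ 0.32418, p̂₂ = 79/216 ≈ 0.36574.
Pooled p̂ = (248+79)/(765+216) = 327/981 = 0.33333.
SE = √(0.222222 × 0.00593682) = 0.03632.
z = (0.32418 − 0.36574)/0.03632 = -0.04156/0.03632 = -1.144.
Two-sided p-value ≈ 2·Φ(−1.144) = 0.2526.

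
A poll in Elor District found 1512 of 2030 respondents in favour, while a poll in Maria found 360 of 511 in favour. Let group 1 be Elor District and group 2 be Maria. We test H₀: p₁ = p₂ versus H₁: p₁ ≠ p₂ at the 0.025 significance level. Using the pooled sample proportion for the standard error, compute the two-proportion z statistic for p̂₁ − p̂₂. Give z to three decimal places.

p̂₁ = 1512/2030 ≈ 0.74483, p̂₂ = 360/511 ≈ 0.70450.
Pooled p̂ = (1512+360)/(2030+511) = 1872/2541 = 0.73672.
SE = √(p̂(1−p̂)(1/n₁+1/n₂)) = √(0.73672·0.26328·0.00244956) = √(0.000475128) = 0.02180.
z = (0.74483 − 0.70450)/0.02180 = 0.04033/0.02180 = 1.850.
Two-sided p-value ≈ 2·Φ(−1.850) = 0.0643; since p > α = 0.025, fail to reject H₀.

z = 1.850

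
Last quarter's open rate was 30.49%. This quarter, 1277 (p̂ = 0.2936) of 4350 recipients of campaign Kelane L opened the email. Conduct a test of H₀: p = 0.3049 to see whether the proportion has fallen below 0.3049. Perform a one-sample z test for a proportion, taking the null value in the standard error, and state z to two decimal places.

p̂ = 1277/4350 ≈ 0.29356.
SE = √(p₀(1−p₀)/n) = √(0.21194/4350) = 0.00698.
z = (0.29356 − 0.3049)/0.00698 = -0.01134/0.00698 = -1.62.

z = -1.62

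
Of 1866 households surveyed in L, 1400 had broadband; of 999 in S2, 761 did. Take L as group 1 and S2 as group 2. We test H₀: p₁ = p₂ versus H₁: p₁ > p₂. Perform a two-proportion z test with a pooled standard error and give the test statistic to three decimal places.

z = -0.681

p̂₁ = 1400/1866 ≈ 0.75027, p̂₂ = 761/999 ≈ 0.76176.
Pooled p̂ = (1400+761)/(1866+999) = 2161/2865 = 0.75428.
SE = √(p̂(1−p̂)(1/n₁+1/n₂)) = √(0.75428·0.24572·0.00153691) = √(0.000284856) = 0.01688.
z = (0.75027 − 0.76176)/0.01688 = -0.01149/0.01688 = -0.681.
p-value = P(Z > -0.681) ≈ 0.7521.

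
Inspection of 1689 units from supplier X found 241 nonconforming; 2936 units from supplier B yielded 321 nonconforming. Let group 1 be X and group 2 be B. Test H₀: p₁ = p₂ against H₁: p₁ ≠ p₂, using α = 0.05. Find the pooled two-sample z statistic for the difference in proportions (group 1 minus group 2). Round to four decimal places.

z = 3.3429

p̂₁ = 241/1689 ≈ 0.1426880, p̂₂ = 321/2936 ≈ 0.1093324.
Pooled p̂ = (241+321)/(1689+2936) = 562/4625 = 0.1215135.
SE = √(p̂(1−p̂)(1/n₁+1/n₂)) = √(0.1215135·0.8784865·0.000932666) = √(9.95602e-05) = 0.0099780.
z = (0.1426880 − 0.1093324)/0.0099780 = 0.0333556/0.0099780 = 3.3429.
p-value = 2·P(Z > 3.343) ≈ 0.0008. With α = 0.05, reject H₀.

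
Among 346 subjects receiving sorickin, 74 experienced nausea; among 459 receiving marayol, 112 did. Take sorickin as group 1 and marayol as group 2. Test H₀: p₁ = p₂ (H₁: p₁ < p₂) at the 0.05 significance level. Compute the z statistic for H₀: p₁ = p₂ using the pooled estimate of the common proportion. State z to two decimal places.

z = -1.00

p̂₁ = 74/346 = 0.2139, p̂₂ = 112/459 = 0.2440.
Pooled p̂ = (74+112)/(346+459) = 186/805 = 0.2311.
SE = √(p̂(1−p̂)(1/n₁+1/n₂)) = √(0.2311·0.7689·0.00506882) = √(0.000900573) = 0.0300.
z = (0.2139 − 0.2440)/0.0300 = -0.0301/0.0300 = -1.00.
p-value = P(Z < -1.004) ≈ 0.1576, so at α = 0.05 we fail to reject H₀.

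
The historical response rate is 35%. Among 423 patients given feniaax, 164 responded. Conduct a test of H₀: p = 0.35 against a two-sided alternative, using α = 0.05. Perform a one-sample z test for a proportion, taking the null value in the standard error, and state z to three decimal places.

z = 1.626

p̂ = 164/423 ≈ 0.38771.
Under H₀, SE = √(0.35·0.65/423) = √(0.000537825) = 0.02319.
z = (0.38771 − 0.35)/0.02319 = 0.03771/0.02319 = 1.626.
p-value = 2·P(Z > 1.626) ≈ 0.1040. With α = 0.05, fail to reject H₀.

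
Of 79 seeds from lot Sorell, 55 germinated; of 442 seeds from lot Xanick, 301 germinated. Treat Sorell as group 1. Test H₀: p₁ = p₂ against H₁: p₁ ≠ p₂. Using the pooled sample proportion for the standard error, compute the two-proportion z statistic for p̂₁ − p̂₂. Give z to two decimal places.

p̂₁ = 55/79 = 0.6962, p̂₂ = 301/442 = 0.6810.
Pooled p̂ = (55+301)/(79+442) = 356/521 = 0.6833.
SE = √(p̂(1−p̂)(1/n₁+1/n₂)) = √(0.6833·0.3167·0.0149207) = √(0.00322884) = 0.0568.
z = (0.6962 − 0.6810)/0.0568 = 0.0152/0.0568 = 0.27.

z = 0.27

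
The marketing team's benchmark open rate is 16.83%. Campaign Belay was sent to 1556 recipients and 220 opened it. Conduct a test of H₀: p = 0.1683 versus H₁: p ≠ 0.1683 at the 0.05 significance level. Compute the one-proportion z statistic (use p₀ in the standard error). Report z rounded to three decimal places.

p̂ = 220/1556 = 0.141388.
SE = √(p₀(1−p₀)/n) = √(0.13998/1556) = 0.009485.
z = (0.141388 − 0.1683)/0.009485 = -0.026912/0.009485 = -2.837.
Two-sided p-value ≈ 2·Φ(−2.837) = 0.0045; since p < α = 0.05, reject H₀.

z = -2.837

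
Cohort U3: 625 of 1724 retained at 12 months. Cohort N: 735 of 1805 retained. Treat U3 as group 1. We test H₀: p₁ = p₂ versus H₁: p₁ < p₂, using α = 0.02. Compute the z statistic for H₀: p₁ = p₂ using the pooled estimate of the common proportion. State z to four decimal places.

z = -2.7257

p̂₁ = 625/1724 = 0.3625290, p̂₂ = 735/1805 = 0.4072022.
Pooled p̂ = (625+735)/(1724+1805) = 1360/3529 = 0.3853783.
SE = √(0.236862 × 0.00113406) = 0.0163895.
z = (0.3625290 − 0.4072022)/0.0163895 = -0.0446732/0.0163895 = -2.7257.
p-value = P(Z < -2.726) ≈ 0.0032. With α = 0.02, reject H₀.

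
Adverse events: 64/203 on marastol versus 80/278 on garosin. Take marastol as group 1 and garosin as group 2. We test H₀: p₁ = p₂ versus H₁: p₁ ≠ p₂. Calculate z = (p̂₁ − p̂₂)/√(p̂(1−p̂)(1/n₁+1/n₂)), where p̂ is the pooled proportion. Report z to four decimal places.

p̂₁ = 64/203 = 0.315271, p̂₂ = 80/278 = 0.287770.
Pooled p̂ = (64+80)/(203+278) = 144/481 = 0.299376.
SE = √(0.20975 × 0.00852323) = 0.042282.
z = (0.315271 − 0.287770)/0.042282 = 0.027501/0.042282 = 0.6504.
p-value = 2·P(Z > 0.650) ≈ 0.5154.

z = 0.6504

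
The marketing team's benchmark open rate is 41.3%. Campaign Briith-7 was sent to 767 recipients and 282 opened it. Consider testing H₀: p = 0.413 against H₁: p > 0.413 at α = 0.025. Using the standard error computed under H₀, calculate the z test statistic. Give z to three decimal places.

p̂ = 282/767 = 0.367666.
Standard error under H₀: √(0.413×0.587/767) = 0.017779.
z = (0.367666 − 0.413)/0.017779 = -0.045334/0.017779 = -2.550.
p-value = P(Z > -2.550) ≈ 0.9946. With α = 0.025, fail to reject H₀.

z = -2.550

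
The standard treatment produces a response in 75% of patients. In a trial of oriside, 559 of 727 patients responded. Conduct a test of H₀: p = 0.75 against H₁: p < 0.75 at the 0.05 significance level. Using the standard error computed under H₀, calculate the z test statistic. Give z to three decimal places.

z = 1.178

p̂ = 559/727 ≈ 0.768913.
Standard error under H₀: √(0.75×0.25/727) = 0.016060.
z = (0.768913 − 0.75)/0.016060 = 0.018913/0.016060 = 1.178.
p-value = P(Z < 1.178) ≈ 0.8805, so at α = 0.05 we fail to reject H₀.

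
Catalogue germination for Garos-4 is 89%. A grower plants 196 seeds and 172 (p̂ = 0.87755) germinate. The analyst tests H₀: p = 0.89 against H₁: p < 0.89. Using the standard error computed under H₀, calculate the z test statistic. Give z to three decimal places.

p̂ = 172/196 ≈ 0.87755.
Standard error under H₀: √(0.89×0.11/196) = 0.02235.
z = (0.87755 − 0.89)/0.02235 = -0.01245/0.02235 = -0.557.
p-value = P(Z < -0.557) ≈ 0.2888.

z = -0.557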